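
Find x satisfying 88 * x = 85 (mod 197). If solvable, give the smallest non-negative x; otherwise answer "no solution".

First find gcd(88, 197):
197 = 2*88 + 21
88 = 4*21 + 4
21 = 5*4 + 1
4 = 4*1 + 0
gcd = 1, so a unique solution mod 197 exists.
Back-substitute for the Bézout coefficients:
1 = 21 − 5·4
1 = −5·88 + 21·21
1 = 21·197 − 47·88
So 88·(-47) ≡ 1 (mod 197), giving 88⁻¹ ≡ 150.
x ≡ 88⁻¹·85 ≡ 150·85 ≡ 142 (mod 197).

142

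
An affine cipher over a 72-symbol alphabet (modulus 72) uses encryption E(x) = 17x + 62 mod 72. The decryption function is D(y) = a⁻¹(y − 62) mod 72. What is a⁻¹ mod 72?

gcd(72, 17) by repeated division:
72 = 4*17 + 4
17 = 4*4 + 1
4 = 4*1 + 0
The gcd is 1. Working backward:
1 = 17 − 4·4
1 = −4·72 + 17·17
So 17·17 ≡ 1 (mod 72).

17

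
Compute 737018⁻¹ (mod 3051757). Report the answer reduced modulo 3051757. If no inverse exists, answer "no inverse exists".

gcd(3051757, 737018) by repeated division:
3051757 = 4*737018 + 103685
737018 = 7*103685 + 11223
103685 = 9*11223 + 2678
11223 = 4*2678 + 511
2678 = 5*511 + 123
511 = 4*123 + 19
123 = 6*19 + 9
19 = 2*9 + 1
9 = 9*1 + 0
The gcd is 1. Working backward:
1 = 19 − 2·9
1 = −2·123 + 13·19
1 = 13·511 − 54·123
1 = −54·2678 + 283·511
1 = 283·11223 − 1186·2678
1 = −1186·103685 + 10957·11223
1 = 10957·737018 − 77885·103685
1 = −77885·3051757 + 322497·737018
So 737018·322497 ≡ 1 (mod 3051757).

322497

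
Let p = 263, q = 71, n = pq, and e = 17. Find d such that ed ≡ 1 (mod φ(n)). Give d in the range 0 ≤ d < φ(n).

φ(n) = (p−1)(q−1) = 262·70 = 18340.
Need d with 17·d ≡ 1 (mod 18340). Apply the extended Euclidean algorithm:
18340 = 1078*17 + 14
17 = 1*14 + 3
14 = 4*3 + 2
3 = 1*2 + 1
2 = 2*1 + 0
Back-substitute:
1 = 3 − 2
1 = −14 + 5·3
1 = 5·17 − 6·14
1 = −6·18340 + 6473·17
So 17·6473 ≡ 1 (mod 18340), hence d = 6473.

6473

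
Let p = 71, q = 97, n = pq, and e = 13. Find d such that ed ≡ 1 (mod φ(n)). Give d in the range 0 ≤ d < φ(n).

517

φ(n) = (p−1)(q−1) = 70·96 = 6720.
Need d with 13·d ≡ 1 (mod 6720). Apply the extended Euclidean algorithm:
6720 = 516×13 + 12
13 = 1×12 + 1
12 = 12×1 + 0
Back-substitute:
1 = 13 − 12
1 = −6720 + 517·13
So 13·517 ≡ 1 (mod 6720), hence d = 517.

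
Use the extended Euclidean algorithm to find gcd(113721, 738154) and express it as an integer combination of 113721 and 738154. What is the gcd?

Euclidean algorithm:
738154 = 6·113721 + 55828
113721 = 2·55828 + 2065
55828 = 27·2065 + 73
2065 = 28·73 + 21
73 = 3·21 + 10
21 = 2·10 + 1
10 = 10·1 + 0
gcd(113721, 738154) = 1.
Express as a combination:
1 = 21 − 2·10
1 = −2·73 + 7·21
1 = 7·2065 − 198·73
1 = −198·55828 + 5353·2065
1 = 5353·113721 − 10904·55828
1 = −10904·738154 + 70777·113721
So 1 = (-10904)·738154 + (70777)·113721.

1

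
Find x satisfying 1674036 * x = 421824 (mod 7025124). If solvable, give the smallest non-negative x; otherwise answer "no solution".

407306

First find gcd(1674036, 7025124):
7025124 = 4*1674036 + 328980
1674036 = 5*328980 + 29136
328980 = 11*29136 + 8484
29136 = 3*8484 + 3684
8484 = 2*3684 + 1116
3684 = 3*1116 + 336
1116 = 3*336 + 108
336 = 3*108 + 12
108 = 9*12 + 0
gcd = 12 and 12 | 421824, so solutions exist. Divide through by 12: 139503x ≡ 35152 (mod 585427).
Now find 139503⁻¹ mod 585427:
585427 = 4*139503 + 27415
139503 = 5*27415 + 2428
27415 = 11*2428 + 707
2428 = 3*707 + 307
707 = 2*307 + 93
307 = 3*93 + 28
93 = 3*28 + 9
28 = 3*9 + 1
9 = 9*1 + 0
Back-substitute:
1 = 28 − 3·9
1 = −3·93 + 10·28
1 = 10·307 − 33·93
1 = −33·707 + 76·307
1 = 76·2428 − 261·707
1 = −261·27415 + 2947·2428
1 = 2947·139503 − 14996·27415
1 = −14996·585427 + 62931·139503
So 139503⁻¹ ≡ 62931 (mod 585427).
Then x ≡ 62931·35152 ≡ 407306 (mod 585427); the smallest non-negative solution is x = 407306.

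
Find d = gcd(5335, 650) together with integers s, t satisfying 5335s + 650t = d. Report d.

5

Apply Euclid's algorithm to 5335 and 650:
5335 = 8*650 + 135
650 = 4*135 + 110
135 = 1*110 + 25
110 = 4*25 + 10
25 = 2*10 + 5
10 = 2*5 + 0
gcd(5335, 650) = 5.
Express as a combination:
5 = 25 − 2·10
5 = −2·110 + 9·25
5 = 9·135 − 11·110
5 = −11·650 + 53·135
5 = 53·5335 − 435·650
So 5 = (53)·5335 + (-435)·650.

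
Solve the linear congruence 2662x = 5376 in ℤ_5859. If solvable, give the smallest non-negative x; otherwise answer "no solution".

5817

First find gcd(2662, 5859):
5859 = 2×2662 + 535
2662 = 4×535 + 522
535 = 1×522 + 13
522 = 40×13 + 2
13 = 6×2 + 1
2 = 2×1 + 0
gcd = 1, so a unique solution mod 5859 exists.
Back-substitute for the Bézout coefficients:
1 = 13 − 6·2
1 = −6·522 + 241·13
1 = 241·535 − 247·522
1 = −247·2662 + 1229·535
1 = 1229·5859 − 2705·2662
So 2662·(-2705) ≡ 1 (mod 5859), giving 2662⁻¹ ≡ 3154.
x ≡ 2662⁻¹·5376 ≡ 3154·5376 ≡ 5817 (mod 5859).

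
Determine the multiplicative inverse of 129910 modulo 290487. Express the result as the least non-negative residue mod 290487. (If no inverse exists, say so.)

Extended Euclidean algorithm:
290487 = 2×129910 + 30667
129910 = 4×30667 + 7242
30667 = 4×7242 + 1699
7242 = 4×1699 + 446
1699 = 3×446 + 361
446 = 1×361 + 85
361 = 4×85 + 21
85 = 4×21 + 1
21 = 21×1 + 0
Since gcd(129910, 290487) = 1, back-substitute to write 1 as a combination:
1 = 85 − 4·21
1 = −4·361 + 17·85
1 = 17·446 − 21·361
1 = −21·1699 + 80·446
1 = 80·7242 − 341·1699
1 = −341·30667 + 1444·7242
1 = 1444·129910 − 6117·30667
1 = −6117·290487 + 13678·129910
So 129910·13678 ≡ 1 (mod 290487).

13678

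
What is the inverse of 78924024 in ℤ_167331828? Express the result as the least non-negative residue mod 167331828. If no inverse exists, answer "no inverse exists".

Euclidean algorithm on 167331828, 78924024:
167331828 = 2·78924024 + 9483780
78924024 = 8·9483780 + 3053784
9483780 = 3·3053784 + 322428
3053784 = 9·322428 + 151932
322428 = 2·151932 + 18564
151932 = 8·18564 + 3420
18564 = 5·3420 + 1464
3420 = 2·1464 + 492
1464 = 2·492 + 480
492 = 1·480 + 12
480 = 40·12 + 0
gcd(78924024, 167331828) = 12 ≠ 1, so 78924024 has no multiplicative inverse modulo 167331828.

no inverse exists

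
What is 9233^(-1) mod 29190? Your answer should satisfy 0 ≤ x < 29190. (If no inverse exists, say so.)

Compute gcd(9233, 29190):
29190 = 3×9233 + 1491
9233 = 6×1491 + 287
1491 = 5×287 + 56
287 = 5×56 + 7
56 = 8×7 + 0
gcd(9233, 29190) = 7 ≠ 1, so 9233 has no multiplicative inverse modulo 29190.

no inverse exists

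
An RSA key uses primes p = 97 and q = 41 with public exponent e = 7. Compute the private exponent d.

2743

φ(n) = (p−1)(q−1) = 96·40 = 3840.
Need d with 7·d ≡ 1 (mod 3840). Apply the extended Euclidean algorithm:
3840 = 548·7 + 4
7 = 1·4 + 3
4 = 1·3 + 1
3 = 3·1 + 0
Back-substitute:
1 = 4 − 3
1 = −7 + 2·4
1 = 2·3840 − 1097·7
So 7·(-1097) ≡ 1 (mod 3840), hence d ≡ -1097 ≡ 2743 (mod 3840).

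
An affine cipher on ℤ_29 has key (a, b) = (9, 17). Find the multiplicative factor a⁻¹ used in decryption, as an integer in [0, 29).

gcd(29, 9) by repeated division:
29 = 3*9 + 2
9 = 4*2 + 1
2 = 2*1 + 0
gcd = 1, so the inverse exists. Back-substitute:
1 = 9 − 4·2
1 = −4·29 + 13·9
So 9·13 ≡ 1 (mod 29).

13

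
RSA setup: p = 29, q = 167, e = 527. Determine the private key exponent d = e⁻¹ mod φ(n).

φ(n) = (p−1)(q−1) = 28·166 = 4648.
Need d with 527·d ≡ 1 (mod 4648). Apply the extended Euclidean algorithm:
4648 = 8*527 + 432
527 = 1*432 + 95
432 = 4*95 + 52
95 = 1*52 + 43
52 = 1*43 + 9
43 = 4*9 + 7
9 = 1*7 + 2
7 = 3*2 + 1
2 = 2*1 + 0
Back-substitute:
1 = 7 − 3·2
1 = −3·9 + 4·7
1 = 4·43 − 19·9
1 = −19·52 + 23·43
1 = 23·95 − 42·52
1 = −42·432 + 191·95
1 = 191·527 − 233·432
1 = −233·4648 + 2055·527
So 527·2055 ≡ 1 (mod 4648), hence d = 2055.

2055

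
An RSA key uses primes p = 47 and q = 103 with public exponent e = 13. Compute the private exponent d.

φ(n) = (p−1)(q−1) = 46·102 = 4692.
Need d with 13·d ≡ 1 (mod 4692). Apply the extended Euclidean algorithm:
4692 = 360·13 + 12
13 = 1·12 + 1
12 = 12·1 + 0
Back-substitute:
1 = 13 − 12
1 = −4692 + 361·13
So 13·361 ≡ 1 (mod 4692), hence d = 361.

361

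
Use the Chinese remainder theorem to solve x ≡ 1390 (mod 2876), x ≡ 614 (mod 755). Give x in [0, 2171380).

Write x = 1390 + 2876·k. Then 2876·k ≡ 614 − 1390 ≡ 734 (mod 755).
Need 2876⁻¹ mod 755. Extended Euclid on (755, 611):
755 = 1*611 + 144
611 = 4*144 + 35
144 = 4*35 + 4
35 = 8*4 + 3
4 = 1*3 + 1
3 = 3*1 + 0
Back-substitute:
1 = 4 − 3
1 = −35 + 9·4
1 = 9·144 − 37·35
1 = −37·611 + 157·144
1 = 157·755 − 194·611
2876⁻¹ ≡ 561 (mod 755), so k ≡ 561·734 ≡ 299 (mod 755).
x = 1390 + 2876·299 = 861314.

861314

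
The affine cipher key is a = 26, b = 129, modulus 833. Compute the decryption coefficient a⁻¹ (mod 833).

801

Apply the Euclidean algorithm to 833 and 26:
833 = 32·26 + 1
26 = 26·1 + 0
gcd = 1, so the inverse exists. Back-substitute:
1 = 833 − 32·26
Hence 26⁻¹ ≡ -32 ≡ 801 (mod 833).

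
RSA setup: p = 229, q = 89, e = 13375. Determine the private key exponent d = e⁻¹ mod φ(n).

φ(n) = (p−1)(q−1) = 228·88 = 20064.
Need d with 13375·d ≡ 1 (mod 20064). Apply the extended Euclidean algorithm:
20064 = 1*13375 + 6689
13375 = 1*6689 + 6686
6689 = 1*6686 + 3
6686 = 2228*3 + 2
3 = 1*2 + 1
2 = 2*1 + 0
Back-substitute:
1 = 3 − 2
1 = −6686 + 2229·3
1 = 2229·6689 − 2230·6686
1 = −2230·13375 + 4459·6689
1 = 4459·20064 − 6689·13375
So 13375·(-6689) ≡ 1 (mod 20064), hence d ≡ -6689 ≡ 13375 (mod 20064).

13375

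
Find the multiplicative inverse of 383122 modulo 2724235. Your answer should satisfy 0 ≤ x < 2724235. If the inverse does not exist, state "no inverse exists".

gcd(2724235, 383122) by repeated division:
2724235 = 7*383122 + 42381
383122 = 9*42381 + 1693
42381 = 25*1693 + 56
1693 = 30*56 + 13
56 = 4*13 + 4
13 = 3*4 + 1
4 = 4*1 + 0
gcd = 1, so the inverse exists. Back-substitute:
1 = 13 − 3·4
1 = −3·56 + 13·13
1 = 13·1693 − 393·56
1 = −393·42381 + 9838·1693
1 = 9838·383122 − 88935·42381
1 = −88935·2724235 + 632383·383122
So 383122·632383 ≡ 1 (mod 2724235).

632383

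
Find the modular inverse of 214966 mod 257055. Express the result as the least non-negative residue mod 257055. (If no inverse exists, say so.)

Extended Euclidean algorithm:
257055 = 1*214966 + 42089
214966 = 5*42089 + 4521
42089 = 9*4521 + 1400
4521 = 3*1400 + 321
1400 = 4*321 + 116
321 = 2*116 + 89
116 = 1*89 + 27
89 = 3*27 + 8
27 = 3*8 + 3
8 = 2*3 + 2
3 = 1*2 + 1
2 = 2*1 + 0
Since gcd(214966, 257055) = 1, back-substitute to write 1 as a combination:
1 = 3 − 2
1 = −8 + 3·3
1 = 3·27 − 10·8
1 = −10·89 + 33·27
1 = 33·116 − 43·89
1 = −43·321 + 119·116
1 = 119·1400 − 519·321
1 = −519·4521 + 1676·1400
1 = 1676·42089 − 15603·4521
1 = −15603·214966 + 79691·42089
1 = 79691·257055 − 95294·214966
Thus 214966·(-95294) ≡ 1 (mod 257055); reducing, -95294 mod 257055 = 161761.

161761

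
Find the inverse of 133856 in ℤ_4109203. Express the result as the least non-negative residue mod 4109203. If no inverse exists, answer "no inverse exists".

3449212

Run Euclid on (4109203, 133856):
4109203 = 30·133856 + 93523
133856 = 1·93523 + 40333
93523 = 2·40333 + 12857
40333 = 3·12857 + 1762
12857 = 7·1762 + 523
1762 = 3·523 + 193
523 = 2·193 + 137
193 = 1·137 + 56
137 = 2·56 + 25
56 = 2·25 + 6
25 = 4·6 + 1
6 = 6·1 + 0
Since gcd(133856, 4109203) = 1, back-substitute to write 1 as a combination:
1 = 25 − 4·6
1 = −4·56 + 9·25
1 = 9·137 − 22·56
1 = −22·193 + 31·137
1 = 31·523 − 84·193
1 = −84·1762 + 283·523
1 = 283·12857 − 2065·1762
1 = −2065·40333 + 6478·12857
1 = 6478·93523 − 15021·40333
1 = −15021·133856 + 21499·93523
1 = 21499·4109203 − 659991·133856
Thus 133856·(-659991) ≡ 1 (mod 4109203); reducing, -659991 mod 4109203 = 3449212.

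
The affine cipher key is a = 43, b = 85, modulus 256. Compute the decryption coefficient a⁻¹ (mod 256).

131

gcd(256, 43) by repeated division:
256 = 5·43 + 41
43 = 1·41 + 2
41 = 20·2 + 1
2 = 2·1 + 0
Since gcd(43, 256) = 1, back-substitute to write 1 as a combination:
1 = 41 − 20·2
1 = −20·43 + 21·41
1 = 21·256 − 125·43
So 43·(-125) ≡ 1 (mod 256), and -125 ≡ 131 (mod 256).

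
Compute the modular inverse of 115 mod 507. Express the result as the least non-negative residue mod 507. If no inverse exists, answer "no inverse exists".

gcd(507, 115) by repeated division:
507 = 4·115 + 47
115 = 2·47 + 21
47 = 2·21 + 5
21 = 4·5 + 1
5 = 5·1 + 0
Since gcd(115, 507) = 1, back-substitute to write 1 as a combination:
1 = 21 − 4·5
1 = −4·47 + 9·21
1 = 9·115 − 22·47
1 = −22·507 + 97·115
So 115·97 ≡ 1 (mod 507).

97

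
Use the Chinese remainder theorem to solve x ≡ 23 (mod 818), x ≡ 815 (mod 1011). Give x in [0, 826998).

Write x = 23 + 818·k. Then 818·k ≡ 815 − 23 ≡ 792 (mod 1011).
Need 818⁻¹ mod 1011. Extended Euclid on (1011, 818):
1011 = 1×818 + 193
818 = 4×193 + 46
193 = 4×46 + 9
46 = 5×9 + 1
9 = 9×1 + 0
Back-substitute:
1 = 46 − 5·9
1 = −5·193 + 21·46
1 = 21·818 − 89·193
1 = −89·1011 + 110·818
818⁻¹ ≡ 110 (mod 1011), so k ≡ 110·792 ≡ 174 (mod 1011).
x = 23 + 818·174 = 142355.

142355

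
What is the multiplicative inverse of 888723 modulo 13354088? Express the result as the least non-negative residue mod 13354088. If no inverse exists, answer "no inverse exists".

Euclidean algorithm on 13354088, 888723:
13354088 = 15×888723 + 23243
888723 = 38×23243 + 5489
23243 = 4×5489 + 1287
5489 = 4×1287 + 341
1287 = 3×341 + 264
341 = 1×264 + 77
264 = 3×77 + 33
77 = 2×33 + 11
33 = 3×11 + 0
Since gcd = 11 > 1, 888723 is not a unit mod 13354088.

no inverse exists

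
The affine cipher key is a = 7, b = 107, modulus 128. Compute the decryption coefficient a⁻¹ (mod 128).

55

Run Euclid on (128, 7):
128 = 18*7 + 2
7 = 3*2 + 1
2 = 2*1 + 0
gcd = 1, so the inverse exists. Back-substitute:
1 = 7 − 3·2
1 = −3·128 + 55·7
So 7·55 ≡ 1 (mod 128).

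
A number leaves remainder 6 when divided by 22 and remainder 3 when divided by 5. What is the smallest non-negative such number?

Write x = 6 + 22·k. Then 22·k ≡ 3 − 6 ≡ 2 (mod 5).
Need 22⁻¹ mod 5. Extended Euclid on (5, 2):
5 = 2*2 + 1
2 = 2*1 + 0
Back-substitute:
1 = 5 − 2·2
22⁻¹ ≡ 3 (mod 5), so k ≡ 3·2 ≡ 1 (mod 5).
x = 6 + 22·1 = 28.

28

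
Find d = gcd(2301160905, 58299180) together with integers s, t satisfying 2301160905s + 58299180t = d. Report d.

15

Apply Euclid's algorithm to 2301160905 and 58299180:
2301160905 = 39·58299180 + 27492885
58299180 = 2·27492885 + 3313410
27492885 = 8·3313410 + 985605
3313410 = 3·985605 + 356595
985605 = 2·356595 + 272415
356595 = 1·272415 + 84180
272415 = 3·84180 + 19875
84180 = 4·19875 + 4680
19875 = 4·4680 + 1155
4680 = 4·1155 + 60
1155 = 19·60 + 15
60 = 4·15 + 0
gcd(2301160905, 58299180) = 15.
Back-substituting:
15 = 1155 − 19·60
15 = −19·4680 + 77·1155
15 = 77·19875 − 327·4680
15 = −327·84180 + 1385·19875
15 = 1385·272415 − 4482·84180
15 = −4482·356595 + 5867·272415
15 = 5867·985605 − 16216·356595
15 = −16216·3313410 + 54515·985605
15 = 54515·27492885 − 452336·3313410
15 = −452336·58299180 + 959187·27492885
15 = 959187·2301160905 − 37860629·58299180
So 15 = (959187)·2301160905 + (-37860629)·58299180.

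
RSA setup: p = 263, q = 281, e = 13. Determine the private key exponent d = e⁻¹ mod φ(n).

φ(n) = (p−1)(q−1) = 262·280 = 73360.
Need d with 13·d ≡ 1 (mod 73360). Apply the extended Euclidean algorithm:
73360 = 5643×13 + 1
13 = 13×1 + 0
Back-substitute:
1 = 73360 − 5643·13
So 13·(-5643) ≡ 1 (mod 73360), hence d ≡ -5643 ≡ 67717 (mod 73360).

67717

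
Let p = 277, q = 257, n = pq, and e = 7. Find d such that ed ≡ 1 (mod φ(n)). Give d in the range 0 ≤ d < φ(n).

φ(n) = (p−1)(q−1) = 276·256 = 70656.
Need d with 7·d ≡ 1 (mod 70656). Apply the extended Euclidean algorithm:
70656 = 10093×7 + 5
7 = 1×5 + 2
5 = 2×2 + 1
2 = 2×1 + 0
Back-substitute:
1 = 5 − 2·2
1 = −2·7 + 3·5
1 = 3·70656 − 30281·7
So 7·(-30281) ≡ 1 (mod 70656), hence d ≡ -30281 ≡ 40375 (mod 70656).

40375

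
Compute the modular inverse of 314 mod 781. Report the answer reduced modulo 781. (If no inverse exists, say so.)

684

Run Euclid on (781, 314):
781 = 2*314 + 153
314 = 2*153 + 8
153 = 19*8 + 1
8 = 8*1 + 0
gcd = 1, so the inverse exists. Back-substitute:
1 = 153 − 19·8
1 = −19·314 + 39·153
1 = 39·781 − 97·314
Hence 314⁻¹ ≡ -97 ≡ 684 (mod 781).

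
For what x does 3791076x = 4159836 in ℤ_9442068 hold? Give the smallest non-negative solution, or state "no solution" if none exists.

148197

First find gcd(3791076, 9442068):
9442068 = 2×3791076 + 1859916
3791076 = 2×1859916 + 71244
1859916 = 26×71244 + 7572
71244 = 9×7572 + 3096
7572 = 2×3096 + 1380
3096 = 2×1380 + 336
1380 = 4×336 + 36
336 = 9×36 + 12
36 = 3×12 + 0
gcd = 12 and 12 | 4159836, so solutions exist. Divide through by 12: 315923x ≡ 346653 (mod 786839).
Now find 315923⁻¹ mod 786839:
786839 = 2*315923 + 154993
315923 = 2*154993 + 5937
154993 = 26*5937 + 631
5937 = 9*631 + 258
631 = 2*258 + 115
258 = 2*115 + 28
115 = 4*28 + 3
28 = 9*3 + 1
3 = 3*1 + 0
Back-substitute:
1 = 28 − 9·3
1 = −9·115 + 37·28
1 = 37·258 − 83·115
1 = −83·631 + 203·258
1 = 203·5937 − 1910·631
1 = −1910·154993 + 49863·5937
1 = 49863·315923 − 101636·154993
1 = −101636·786839 + 253135·315923
So 315923⁻¹ ≡ 253135 (mod 786839).
Then x ≡ 253135·346653 ≡ 148197 (mod 786839); the smallest non-negative solution is x = 148197.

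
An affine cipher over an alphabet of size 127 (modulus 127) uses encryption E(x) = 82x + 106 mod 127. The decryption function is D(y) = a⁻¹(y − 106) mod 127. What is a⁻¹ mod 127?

79

Run Euclid on (127, 82):
127 = 1*82 + 45
82 = 1*45 + 37
45 = 1*37 + 8
37 = 4*8 + 5
8 = 1*5 + 3
5 = 1*3 + 2
3 = 1*2 + 1
2 = 2*1 + 0
gcd = 1, so the inverse exists. Back-substitute:
1 = 3 − 2
1 = −5 + 2·3
1 = 2·8 − 3·5
1 = −3·37 + 14·8
1 = 14·45 − 17·37
1 = −17·82 + 31·45
1 = 31·127 − 48·82
Thus 82·(-48) ≡ 1 (mod 127); reducing, -48 mod 127 = 79.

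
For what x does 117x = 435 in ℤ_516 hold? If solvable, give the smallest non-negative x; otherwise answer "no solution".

First find gcd(117, 516):
516 = 4*117 + 48
117 = 2*48 + 21
48 = 2*21 + 6
21 = 3*6 + 3
6 = 2*3 + 0
gcd = 3 and 3 | 435, so solutions exist. Divide through by 3: 39x ≡ 145 (mod 172).
Now find 39⁻¹ mod 172:
172 = 4×39 + 16
39 = 2×16 + 7
16 = 2×7 + 2
7 = 3×2 + 1
2 = 2×1 + 0
Back-substitute:
1 = 7 − 3·2
1 = −3·16 + 7·7
1 = 7·39 − 17·16
1 = −17·172 + 75·39
So 39⁻¹ ≡ 75 (mod 172).
Then x ≡ 75·145 ≡ 39 (mod 172); the smallest non-negative solution is x = 39.

39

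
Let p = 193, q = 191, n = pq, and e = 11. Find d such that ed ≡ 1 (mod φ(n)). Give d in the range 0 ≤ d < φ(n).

φ(n) = (p−1)(q−1) = 192·190 = 36480.
Need d with 11·d ≡ 1 (mod 36480). Apply the extended Euclidean algorithm:
36480 = 3316*11 + 4
11 = 2*4 + 3
4 = 1*3 + 1
3 = 3*1 + 0
Back-substitute:
1 = 4 − 3
1 = −11 + 3·4
1 = 3·36480 − 9949·11
So 11·(-9949) ≡ 1 (mod 36480), hence d ≡ -9949 ≡ 26531 (mod 36480).

26531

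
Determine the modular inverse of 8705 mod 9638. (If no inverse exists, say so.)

5351

Run Euclid on (9638, 8705):
9638 = 1·8705 + 933
8705 = 9·933 + 308
933 = 3·308 + 9
308 = 34·9 + 2
9 = 4·2 + 1
2 = 2·1 + 0
The gcd is 1. Working backward:
1 = 9 − 4·2
1 = −4·308 + 137·9
1 = 137·933 − 415·308
1 = −415·8705 + 3872·933
1 = 3872·9638 − 4287·8705
Thus 8705·(-4287) ≡ 1 (mod 9638); reducing, -4287 mod 9638 = 5351.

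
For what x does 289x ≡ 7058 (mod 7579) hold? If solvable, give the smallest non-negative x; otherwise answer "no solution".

6738

First find gcd(289, 7579):
7579 = 26·289 + 65
289 = 4·65 + 29
65 = 2·29 + 7
29 = 4·7 + 1
7 = 7·1 + 0
gcd = 1, so a unique solution mod 7579 exists.
Back-substitute for the Bézout coefficients:
1 = 29 − 4·7
1 = −4·65 + 9·29
1 = 9·289 − 40·65
1 = −40·7579 + 1049·289
So 289·(1049) ≡ 1 (mod 7579), giving 289⁻¹ ≡ 1049.
x ≡ 289⁻¹·7058 ≡ 1049·7058 ≡ 6738 (mod 7579).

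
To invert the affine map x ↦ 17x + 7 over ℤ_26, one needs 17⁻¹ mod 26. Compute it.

Apply the Euclidean algorithm to 26 and 17:
26 = 1·17 + 9
17 = 1·9 + 8
9 = 1·8 + 1
8 = 8·1 + 0
gcd = 1, so the inverse exists. Back-substitute:
1 = 9 − 8
1 = −17 + 2·9
1 = 2·26 − 3·17
Hence 17⁻¹ ≡ -3 ≡ 23 (mod 26).

23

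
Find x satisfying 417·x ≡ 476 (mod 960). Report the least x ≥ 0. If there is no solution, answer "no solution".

no solution

gcd(417, 960):
960 = 2×417 + 126
417 = 3×126 + 39
126 = 3×39 + 9
39 = 4×9 + 3
9 = 3×3 + 0
gcd = 3, but 3 ∤ 476, so the congruence has no solution.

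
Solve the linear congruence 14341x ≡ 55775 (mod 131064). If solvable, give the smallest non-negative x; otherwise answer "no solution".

First find gcd(14341, 131064):
131064 = 9*14341 + 1995
14341 = 7*1995 + 376
1995 = 5*376 + 115
376 = 3*115 + 31
115 = 3*31 + 22
31 = 1*22 + 9
22 = 2*9 + 4
9 = 2*4 + 1
4 = 4*1 + 0
gcd = 1, so a unique solution mod 131064 exists.
Back-substitute for the Bézout coefficients:
1 = 9 − 2·4
1 = −2·22 + 5·9
1 = 5·31 − 7·22
1 = −7·115 + 26·31
1 = 26·376 − 85·115
1 = −85·1995 + 451·376
1 = 451·14341 − 3242·1995
1 = −3242·131064 + 29629·14341
So 14341·(29629) ≡ 1 (mod 131064), giving 14341⁻¹ ≡ 29629.
x ≡ 14341⁻¹·55775 ≡ 29629·55775 ≡ 102563 (mod 131064).

102563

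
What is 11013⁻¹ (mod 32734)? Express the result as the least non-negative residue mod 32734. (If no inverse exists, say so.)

28763

gcd(32734, 11013) by repeated division:
32734 = 2·11013 + 10708
11013 = 1·10708 + 305
10708 = 35·305 + 33
305 = 9·33 + 8
33 = 4·8 + 1
8 = 8·1 + 0
gcd = 1, so the inverse exists. Back-substitute:
1 = 33 − 4·8
1 = −4·305 + 37·33
1 = 37·10708 − 1299·305
1 = −1299·11013 + 1336·10708
1 = 1336·32734 − 3971·11013
Hence 11013⁻¹ ≡ -3971 ≡ 28763 (mod 32734).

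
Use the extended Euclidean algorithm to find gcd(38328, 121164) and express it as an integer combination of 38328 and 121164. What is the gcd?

Apply Euclid's algorithm to 121164 and 38328:
121164 = 3·38328 + 6180
38328 = 6·6180 + 1248
6180 = 4·1248 + 1188
1248 = 1·1188 + 60
1188 = 19·60 + 48
60 = 1·48 + 12
48 = 4·12 + 0
gcd(38328, 121164) = 12.
Working backward:
12 = 60 − 48
12 = −1188 + 20·60
12 = 20·1248 − 21·1188
12 = −21·6180 + 104·1248
12 = 104·38328 − 645·6180
12 = −645·121164 + 2039·38328
So 12 = (-645)·121164 + (2039)·38328.

12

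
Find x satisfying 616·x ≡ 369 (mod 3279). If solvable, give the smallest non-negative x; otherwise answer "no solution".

3072

First find gcd(616, 3279):
3279 = 5*616 + 199
616 = 3*199 + 19
199 = 10*19 + 9
19 = 2*9 + 1
9 = 9*1 + 0
gcd = 1, so a unique solution mod 3279 exists.
Back-substitute for the Bézout coefficients:
1 = 19 − 2·9
1 = −2·199 + 21·19
1 = 21·616 − 65·199
1 = −65·3279 + 346·616
So 616·(346) ≡ 1 (mod 3279), giving 616⁻¹ ≡ 346.
x ≡ 616⁻¹·369 ≡ 346·369 ≡ 3072 (mod 3279).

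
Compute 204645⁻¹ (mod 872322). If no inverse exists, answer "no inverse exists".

no inverse exists

Compute gcd(204645, 872322):
872322 = 4*204645 + 53742
204645 = 3*53742 + 43419
53742 = 1*43419 + 10323
43419 = 4*10323 + 2127
10323 = 4*2127 + 1815
2127 = 1*1815 + 312
1815 = 5*312 + 255
312 = 1*255 + 57
255 = 4*57 + 27
57 = 2*27 + 3
27 = 9*3 + 0
Since gcd = 3 > 1, 204645 is not a unit mod 872322.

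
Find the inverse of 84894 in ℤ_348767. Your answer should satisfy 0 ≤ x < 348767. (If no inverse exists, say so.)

262818

Run Euclid on (348767, 84894):
348767 = 4×84894 + 9191
84894 = 9×9191 + 2175
9191 = 4×2175 + 491
2175 = 4×491 + 211
491 = 2×211 + 69
211 = 3×69 + 4
69 = 17×4 + 1
4 = 4×1 + 0
The gcd is 1. Working backward:
1 = 69 − 17·4
1 = −17·211 + 52·69
1 = 52·491 − 121·211
1 = −121·2175 + 536·491
1 = 536·9191 − 2265·2175
1 = −2265·84894 + 20921·9191
1 = 20921·348767 − 85949·84894
Thus 84894·(-85949) ≡ 1 (mod 348767); reducing, -85949 mod 348767 = 262818.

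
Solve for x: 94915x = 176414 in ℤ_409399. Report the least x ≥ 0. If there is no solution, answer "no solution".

First find gcd(94915, 409399):
409399 = 4*94915 + 29739
94915 = 3*29739 + 5698
29739 = 5*5698 + 1249
5698 = 4*1249 + 702
1249 = 1*702 + 547
702 = 1*547 + 155
547 = 3*155 + 82
155 = 1*82 + 73
82 = 1*73 + 9
73 = 8*9 + 1
9 = 9*1 + 0
gcd = 1, so a unique solution mod 409399 exists.
Back-substitute for the Bézout coefficients:
1 = 73 − 8·9
1 = −8·82 + 9·73
1 = 9·155 − 17·82
1 = −17·547 + 60·155
1 = 60·702 − 77·547
1 = −77·1249 + 137·702
1 = 137·5698 − 625·1249
1 = −625·29739 + 3262·5698
1 = 3262·94915 − 10411·29739
1 = −10411·409399 + 44906·94915
So 94915·(44906) ≡ 1 (mod 409399), giving 94915⁻¹ ≡ 44906.
x ≡ 94915⁻¹·176414 ≡ 44906·176414 ≡ 176434 (mod 409399).

176434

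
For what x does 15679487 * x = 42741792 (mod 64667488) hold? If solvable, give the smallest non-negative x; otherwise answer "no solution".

First find gcd(15679487, 64667488):
64667488 = 4·15679487 + 1949540
15679487 = 8·1949540 + 83167
1949540 = 23·83167 + 36699
83167 = 2·36699 + 9769
36699 = 3·9769 + 7392
9769 = 1·7392 + 2377
7392 = 3·2377 + 261
2377 = 9·261 + 28
261 = 9·28 + 9
28 = 3·9 + 1
9 = 9·1 + 0
gcd = 1, so a unique solution mod 64667488 exists.
Back-substitute for the Bézout coefficients:
1 = 28 − 3·9
1 = −3·261 + 28·28
1 = 28·2377 − 255·261
1 = −255·7392 + 793·2377
1 = 793·9769 − 1048·7392
1 = −1048·36699 + 3937·9769
1 = 3937·83167 − 8922·36699
1 = −8922·1949540 + 209143·83167
1 = 209143·15679487 − 1682066·1949540
1 = −1682066·64667488 + 6937407·15679487
So 15679487·(6937407) ≡ 1 (mod 64667488), giving 15679487⁻¹ ≡ 6937407.
x ≡ 15679487⁻¹·42741792 ≡ 6937407·42741792 ≡ 25653952 (mod 64667488).

25653952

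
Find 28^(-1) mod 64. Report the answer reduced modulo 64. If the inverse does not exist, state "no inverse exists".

Euclidean algorithm on 64, 28:
64 = 2*28 + 8
28 = 3*8 + 4
8 = 2*4 + 0
Since gcd = 4 > 1, 28 is not a unit mod 64.

no inverse exists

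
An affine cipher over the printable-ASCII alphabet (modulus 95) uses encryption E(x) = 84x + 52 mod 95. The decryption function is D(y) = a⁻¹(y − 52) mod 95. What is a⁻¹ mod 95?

Run Euclid on (95, 84):
95 = 1·84 + 11
84 = 7·11 + 7
11 = 1·7 + 4
7 = 1·4 + 3
4 = 1·3 + 1
3 = 3·1 + 0
Since gcd(84, 95) = 1, back-substitute to write 1 as a combination:
1 = 4 − 3
1 = −7 + 2·4
1 = 2·11 − 3·7
1 = −3·84 + 23·11
1 = 23·95 − 26·84
So 84·(-26) ≡ 1 (mod 95), and -26 ≡ 69 (mod 95).

69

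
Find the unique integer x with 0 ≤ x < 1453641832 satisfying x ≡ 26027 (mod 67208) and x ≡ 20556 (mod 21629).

257903123

Write x = 26027 + 67208·k. Then 67208·k ≡ 20556 − 26027 ≡ 16158 (mod 21629).
Need 67208⁻¹ mod 21629. Extended Euclid on (21629, 2321):
21629 = 9×2321 + 740
2321 = 3×740 + 101
740 = 7×101 + 33
101 = 3×33 + 2
33 = 16×2 + 1
2 = 2×1 + 0
Back-substitute:
1 = 33 − 16·2
1 = −16·101 + 49·33
1 = 49·740 − 359·101
1 = −359·2321 + 1126·740
1 = 1126·21629 − 10493·2321
67208⁻¹ ≡ 11136 (mod 21629), so k ≡ 11136·16158 ≡ 3837 (mod 21629).
x = 26027 + 67208·3837 = 257903123.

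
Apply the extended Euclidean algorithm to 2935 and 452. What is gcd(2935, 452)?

Euclidean algorithm:
2935 = 6*452 + 223
452 = 2*223 + 6
223 = 37*6 + 1
6 = 6*1 + 0
gcd(2935, 452) = 1.
Back-substituting:
1 = 223 − 37·6
1 = −37·452 + 75·223
1 = 75·2935 − 487·452
So 1 = (75)·2935 + (-487)·452.

1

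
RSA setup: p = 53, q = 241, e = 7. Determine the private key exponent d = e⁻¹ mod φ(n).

φ(n) = (p−1)(q−1) = 52·240 = 12480.
Need d with 7·d ≡ 1 (mod 12480). Apply the extended Euclidean algorithm:
12480 = 1782×7 + 6
7 = 1×6 + 1
6 = 6×1 + 0
Back-substitute:
1 = 7 − 6
1 = −12480 + 1783·7
So 7·1783 ≡ 1 (mod 12480), hence d = 1783.

1783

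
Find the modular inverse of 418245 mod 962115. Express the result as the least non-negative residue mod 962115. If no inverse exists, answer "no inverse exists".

Compute gcd(418245, 962115):
962115 = 2·418245 + 125625
418245 = 3·125625 + 41370
125625 = 3·41370 + 1515
41370 = 27·1515 + 465
1515 = 3·465 + 120
465 = 3·120 + 105
120 = 1·105 + 15
105 = 7·15 + 0
gcd(418245, 962115) = 15 ≠ 1, so 418245 has no multiplicative inverse modulo 962115.

no inverse exists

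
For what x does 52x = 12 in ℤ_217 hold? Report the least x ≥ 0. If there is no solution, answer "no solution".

67

First find gcd(52, 217):
217 = 4*52 + 9
52 = 5*9 + 7
9 = 1*7 + 2
7 = 3*2 + 1
2 = 2*1 + 0
gcd = 1, so a unique solution mod 217 exists.
Back-substitute for the Bézout coefficients:
1 = 7 − 3·2
1 = −3·9 + 4·7
1 = 4·52 − 23·9
1 = −23·217 + 96·52
So 52·(96) ≡ 1 (mod 217), giving 52⁻¹ ≡ 96.
x ≡ 52⁻¹·12 ≡ 96·12 ≡ 67 (mod 217).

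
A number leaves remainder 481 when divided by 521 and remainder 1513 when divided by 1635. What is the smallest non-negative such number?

545968

Write x = 481 + 521·k. Then 521·k ≡ 1513 − 481 ≡ 1032 (mod 1635).
Need 521⁻¹ mod 1635. Extended Euclid on (1635, 521):
1635 = 3*521 + 72
521 = 7*72 + 17
72 = 4*17 + 4
17 = 4*4 + 1
4 = 4*1 + 0
Back-substitute:
1 = 17 − 4·4
1 = −4·72 + 17·17
1 = 17·521 − 123·72
1 = −123·1635 + 386·521
521⁻¹ ≡ 386 (mod 1635), so k ≡ 386·1032 ≡ 1047 (mod 1635).
x = 481 + 521·1047 = 545968.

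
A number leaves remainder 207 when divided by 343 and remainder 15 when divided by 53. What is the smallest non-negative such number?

7753

Write x = 207 + 343·k. Then 343·k ≡ 15 − 207 ≡ 20 (mod 53).
Need 343⁻¹ mod 53. Extended Euclid on (53, 25):
53 = 2·25 + 3
25 = 8·3 + 1
3 = 3·1 + 0
Back-substitute:
1 = 25 − 8·3
1 = −8·53 + 17·25
343⁻¹ ≡ 17 (mod 53), so k ≡ 17·20 ≡ 22 (mod 53).
x = 207 + 343·22 = 7753.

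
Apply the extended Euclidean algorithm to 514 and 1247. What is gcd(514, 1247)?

1

Repeated division:
1247 = 2×514 + 219
514 = 2×219 + 76
219 = 2×76 + 67
76 = 1×67 + 9
67 = 7×9 + 4
9 = 2×4 + 1
4 = 4×1 + 0
gcd(514, 1247) = 1.
Back-substituting:
1 = 9 − 2·4
1 = −2·67 + 15·9
1 = 15·76 − 17·67
1 = −17·219 + 49·76
1 = 49·514 − 115·219
1 = −115·1247 + 279·514
So 1 = (-115)·1247 + (279)·514.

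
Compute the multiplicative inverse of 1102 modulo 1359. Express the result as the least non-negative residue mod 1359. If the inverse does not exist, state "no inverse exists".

Apply the Euclidean algorithm to 1359 and 1102:
1359 = 1*1102 + 257
1102 = 4*257 + 74
257 = 3*74 + 35
74 = 2*35 + 4
35 = 8*4 + 3
4 = 1*3 + 1
3 = 3*1 + 0
Since gcd(1102, 1359) = 1, back-substitute to write 1 as a combination:
1 = 4 − 3
1 = −35 + 9·4
1 = 9·74 − 19·35
1 = −19·257 + 66·74
1 = 66·1102 − 283·257
1 = −283·1359 + 349·1102
So 1102·349 ≡ 1 (mod 1359).

349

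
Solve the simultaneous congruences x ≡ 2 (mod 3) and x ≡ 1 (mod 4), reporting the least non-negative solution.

5

Write x = 2 + 3·k. Then 3·k ≡ 1 − 2 ≡ 3 (mod 4).
Need 3⁻¹ mod 4. Extended Euclid on (4, 3):
4 = 1×3 + 1
3 = 3×1 + 0
Back-substitute:
1 = 4 − 3
3⁻¹ ≡ 3 (mod 4), so k ≡ 3·3 ≡ 1 (mod 4).
x = 2 + 3·1 = 5.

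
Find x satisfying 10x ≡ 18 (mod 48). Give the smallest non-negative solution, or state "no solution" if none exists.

21

First find gcd(10, 48):
48 = 4*10 + 8
10 = 1*8 + 2
8 = 4*2 + 0
gcd = 2 and 2 | 18, so solutions exist. Divide through by 2: 5x ≡ 9 (mod 24).
Now find 5⁻¹ mod 24:
24 = 4·5 + 4
5 = 1·4 + 1
4 = 4·1 + 0
Back-substitute:
1 = 5 − 4
1 = −24 + 5·5
So 5⁻¹ ≡ 5 (mod 24).
Then x ≡ 5·9 ≡ 21 (mod 24); the smallest non-negative solution is x = 21.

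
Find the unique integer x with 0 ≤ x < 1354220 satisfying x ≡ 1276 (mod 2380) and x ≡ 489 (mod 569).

855696

Write x = 1276 + 2380·k. Then 2380·k ≡ 489 − 1276 ≡ 351 (mod 569).
Need 2380⁻¹ mod 569. Extended Euclid on (569, 104):
569 = 5*104 + 49
104 = 2*49 + 6
49 = 8*6 + 1
6 = 6*1 + 0
Back-substitute:
1 = 49 − 8·6
1 = −8·104 + 17·49
1 = 17·569 − 93·104
2380⁻¹ ≡ 476 (mod 569), so k ≡ 476·351 ≡ 359 (mod 569).
x = 1276 + 2380·359 = 855696.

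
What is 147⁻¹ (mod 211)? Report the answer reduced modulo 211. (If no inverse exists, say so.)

Run Euclid on (211, 147):
211 = 1·147 + 64
147 = 2·64 + 19
64 = 3·19 + 7
19 = 2·7 + 5
7 = 1·5 + 2
5 = 2·2 + 1
2 = 2·1 + 0
Since gcd(147, 211) = 1, back-substitute to write 1 as a combination:
1 = 5 − 2·2
1 = −2·7 + 3·5
1 = 3·19 − 8·7
1 = −8·64 + 27·19
1 = 27·147 − 62·64
1 = −62·211 + 89·147
So 147·89 ≡ 1 (mod 211).

89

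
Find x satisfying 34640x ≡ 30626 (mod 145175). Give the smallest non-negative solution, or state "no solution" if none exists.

no solution

gcd(34640, 145175):
145175 = 4*34640 + 6615
34640 = 5*6615 + 1565
6615 = 4*1565 + 355
1565 = 4*355 + 145
355 = 2*145 + 65
145 = 2*65 + 15
65 = 4*15 + 5
15 = 3*5 + 0
gcd = 5, but 5 ∤ 30626, so the congruence has no solution.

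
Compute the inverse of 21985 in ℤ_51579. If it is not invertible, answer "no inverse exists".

9985

Extended Euclidean algorithm:
51579 = 2·21985 + 7609
21985 = 2·7609 + 6767
7609 = 1·6767 + 842
6767 = 8·842 + 31
842 = 27·31 + 5
31 = 6·5 + 1
5 = 5·1 + 0
gcd = 1, so the inverse exists. Back-substitute:
1 = 31 − 6·5
1 = −6·842 + 163·31
1 = 163·6767 − 1310·842
1 = −1310·7609 + 1473·6767
1 = 1473·21985 − 4256·7609
1 = −4256·51579 + 9985·21985
So 21985·9985 ≡ 1 (mod 51579).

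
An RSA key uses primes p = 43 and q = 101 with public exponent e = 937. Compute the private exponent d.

1273

φ(n) = (p−1)(q−1) = 42·100 = 4200.
Need d with 937·d ≡ 1 (mod 4200). Apply the extended Euclidean algorithm:
4200 = 4·937 + 452
937 = 2·452 + 33
452 = 13·33 + 23
33 = 1·23 + 10
23 = 2·10 + 3
10 = 3·3 + 1
3 = 3·1 + 0
Back-substitute:
1 = 10 − 3·3
1 = −3·23 + 7·10
1 = 7·33 − 10·23
1 = −10·452 + 137·33
1 = 137·937 − 284·452
1 = −284·4200 + 1273·937
So 937·1273 ≡ 1 (mod 4200), hence d = 1273.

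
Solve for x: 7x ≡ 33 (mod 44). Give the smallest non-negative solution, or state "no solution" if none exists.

11

First find gcd(7, 44):
44 = 6×7 + 2
7 = 3×2 + 1
2 = 2×1 + 0
gcd = 1, so a unique solution mod 44 exists.
Back-substitute for the Bézout coefficients:
1 = 7 − 3·2
1 = −3·44 + 19·7
So 7·(19) ≡ 1 (mod 44), giving 7⁻¹ ≡ 19.
x ≡ 7⁻¹·33 ≡ 19·33 ≡ 11 (mod 44).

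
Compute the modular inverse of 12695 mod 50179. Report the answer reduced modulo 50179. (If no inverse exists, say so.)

22376

Run Euclid on (50179, 12695):
50179 = 3×12695 + 12094
12695 = 1×12094 + 601
12094 = 20×601 + 74
601 = 8×74 + 9
74 = 8×9 + 2
9 = 4×2 + 1
2 = 2×1 + 0
Since gcd(12695, 50179) = 1, back-substitute to write 1 as a combination:
1 = 9 − 4·2
1 = −4·74 + 33·9
1 = 33·601 − 268·74
1 = −268·12094 + 5393·601
1 = 5393·12695 − 5661·12094
1 = −5661·50179 + 22376·12695
So 12695·22376 ≡ 1 (mod 50179).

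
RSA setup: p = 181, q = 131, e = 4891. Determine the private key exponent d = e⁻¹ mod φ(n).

φ(n) = (p−1)(q−1) = 180·130 = 23400.
Need d with 4891·d ≡ 1 (mod 23400). Apply the extended Euclidean algorithm:
23400 = 4×4891 + 3836
4891 = 1×3836 + 1055
3836 = 3×1055 + 671
1055 = 1×671 + 384
671 = 1×384 + 287
384 = 1×287 + 97
287 = 2×97 + 93
97 = 1×93 + 4
93 = 23×4 + 1
4 = 4×1 + 0
Back-substitute:
1 = 93 − 23·4
1 = −23·97 + 24·93
1 = 24·287 − 71·97
1 = −71·384 + 95·287
1 = 95·671 − 166·384
1 = −166·1055 + 261·671
1 = 261·3836 − 949·1055
1 = −949·4891 + 1210·3836
1 = 1210·23400 − 5789·4891
So 4891·(-5789) ≡ 1 (mod 23400), hence d ≡ -5789 ≡ 17611 (mod 23400).

17611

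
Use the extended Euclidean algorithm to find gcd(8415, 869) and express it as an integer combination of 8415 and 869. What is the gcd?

11

Repeated division:
8415 = 9×869 + 594
869 = 1×594 + 275
594 = 2×275 + 44
275 = 6×44 + 11
44 = 4×11 + 0
gcd(8415, 869) = 11.
Express as a combination:
11 = 275 − 6·44
11 = −6·594 + 13·275
11 = 13·869 − 19·594
11 = −19·8415 + 184·869
So 11 = (-19)·8415 + (184)·869.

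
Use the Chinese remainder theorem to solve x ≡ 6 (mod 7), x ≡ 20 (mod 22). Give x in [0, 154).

20

Write x = 6 + 7·k. Then 7·k ≡ 20 − 6 ≡ 14 (mod 22).
Need 7⁻¹ mod 22. Extended Euclid on (22, 7):
22 = 3·7 + 1
7 = 7·1 + 0
Back-substitute:
1 = 22 − 3·7
7⁻¹ ≡ 19 (mod 22), so k ≡ 19·14 ≡ 2 (mod 22).
x = 6 + 7·2 = 20.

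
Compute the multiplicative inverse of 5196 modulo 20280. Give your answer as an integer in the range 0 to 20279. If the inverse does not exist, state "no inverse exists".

no inverse exists

Compute gcd(5196, 20280):
20280 = 3×5196 + 4692
5196 = 1×4692 + 504
4692 = 9×504 + 156
504 = 3×156 + 36
156 = 4×36 + 12
36 = 3×12 + 0
The gcd is 12, not 1, hence no inverse exists.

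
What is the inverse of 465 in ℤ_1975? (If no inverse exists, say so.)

Euclidean algorithm on 1975, 465:
1975 = 4*465 + 115
465 = 4*115 + 5
115 = 23*5 + 0
Since gcd = 5 > 1, 465 is not a unit mod 1975.

no inverse exists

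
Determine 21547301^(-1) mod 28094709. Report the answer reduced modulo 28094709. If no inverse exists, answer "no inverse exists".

850697

Apply the Euclidean algorithm to 28094709 and 21547301:
28094709 = 1×21547301 + 6547408
21547301 = 3×6547408 + 1905077
6547408 = 3×1905077 + 832177
1905077 = 2×832177 + 240723
832177 = 3×240723 + 110008
240723 = 2×110008 + 20707
110008 = 5×20707 + 6473
20707 = 3×6473 + 1288
6473 = 5×1288 + 33
1288 = 39×33 + 1
33 = 33×1 + 0
Since gcd(21547301, 28094709) = 1, back-substitute to write 1 as a combination:
1 = 1288 − 39·33
1 = −39·6473 + 196·1288
1 = 196·20707 − 627·6473
1 = −627·110008 + 3331·20707
1 = 3331·240723 − 7289·110008
1 = −7289·832177 + 25198·240723
1 = 25198·1905077 − 57685·832177
1 = −57685·6547408 + 198253·1905077
1 = 198253·21547301 − 652444·6547408
1 = −652444·28094709 + 850697·21547301
So 21547301·850697 ≡ 1 (mod 28094709).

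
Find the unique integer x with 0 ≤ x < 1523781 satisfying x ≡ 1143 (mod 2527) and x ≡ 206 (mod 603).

Write x = 1143 + 2527·k. Then 2527·k ≡ 206 − 1143 ≡ 269 (mod 603).
Need 2527⁻¹ mod 603. Extended Euclid on (603, 115):
603 = 5×115 + 28
115 = 4×28 + 3
28 = 9×3 + 1
3 = 3×1 + 0
Back-substitute:
1 = 28 − 9·3
1 = −9·115 + 37·28
1 = 37·603 − 194·115
2527⁻¹ ≡ 409 (mod 603), so k ≡ 409·269 ≡ 275 (mod 603).
x = 1143 + 2527·275 = 696068.

696068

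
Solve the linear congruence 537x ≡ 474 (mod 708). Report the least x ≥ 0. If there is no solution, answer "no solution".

138

First find gcd(537, 708):
708 = 1×537 + 171
537 = 3×171 + 24
171 = 7×24 + 3
24 = 8×3 + 0
gcd = 3 and 3 | 474, so solutions exist. Divide through by 3: 179x ≡ 158 (mod 236).
Now find 179⁻¹ mod 236:
236 = 1·179 + 57
179 = 3·57 + 8
57 = 7·8 + 1
8 = 8·1 + 0
Back-substitute:
1 = 57 − 7·8
1 = −7·179 + 22·57
1 = 22·236 − 29·179
So 179·(-29) ≡ 1 (mod 236), i.e. 179⁻¹ ≡ 207.
Then x ≡ 207·158 ≡ 138 (mod 236); the smallest non-negative solution is x = 138.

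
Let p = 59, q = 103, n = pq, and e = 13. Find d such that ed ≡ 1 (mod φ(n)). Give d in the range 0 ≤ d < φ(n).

5461

φ(n) = (p−1)(q−1) = 58·102 = 5916.
Need d with 13·d ≡ 1 (mod 5916). Apply the extended Euclidean algorithm:
5916 = 455·13 + 1
13 = 13·1 + 0
Back-substitute:
1 = 5916 − 455·13
So 13·(-455) ≡ 1 (mod 5916), hence d ≡ -455 ≡ 5461 (mod 5916).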